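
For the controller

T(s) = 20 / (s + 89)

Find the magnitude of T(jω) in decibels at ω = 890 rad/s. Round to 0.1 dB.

-33.0 dB

Substitute s = j890:
Numerator: 20 = 20 + j0
Denominator: (j890) + 89 = 89 + j890
|N| = √(20² + 0²) ≈ 20, ∠N ≈ 0.00°
|D| = √(89² + 890²) ≈ 894.44, ∠D ≈ 84.29°
|T| = 20 / 894.44 ≈ 0.02236
Gain = 20 log₁₀(0.02236) ≈ -33.01 dB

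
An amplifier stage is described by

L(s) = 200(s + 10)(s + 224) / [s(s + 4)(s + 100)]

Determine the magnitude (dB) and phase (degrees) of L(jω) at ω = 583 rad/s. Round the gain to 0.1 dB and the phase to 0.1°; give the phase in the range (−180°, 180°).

-8.8 dB, -101.9°

At s = jω = j583:
zero (s+10): 10 + j583 → |·| = √(10²+583²) = √339989 ≈ 583.09, ∠ = arctan(583/10) ≈ 89.02°
zero (s+224): 224 + j583 → |·| = √(224²+583²) = √390065 ≈ 624.55, ∠ = arctan(583/224) ≈ 68.98°
pole (s+4): 4 + j583 → |·| = √(4²+583²) = √339905 ≈ 583.01, ∠ = arctan(583/4) ≈ 89.61°
pole (s+100): 100 + j583 → |·| = √(100²+583²) = √349889 ≈ 591.51, ∠ = arctan(583/100) ≈ 80.27°
pole at origin: |s| = 583, ∠ = 90.00° (in denominator)
|L| = 200 · 3.6417e+05 / 2.0105e+08 ≈ 0.36227
Gain = 20 log₁₀(0.36227) ≈ -8.82 dB
∠L = 158.00° − 259.88° = -101.88°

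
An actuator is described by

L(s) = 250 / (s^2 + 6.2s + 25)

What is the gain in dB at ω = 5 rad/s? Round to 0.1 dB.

At s = jω = j5:
quadratic: (j5)² + 6.2·j5 + 25 = 0 + j31 → |·| ≈ 31, ∠ ≈ 90.00°
|L| = 250 / 31 ≈ 8.0645
Gain = 20 log₁₀(8.0645) ≈ 18.13 dB

18.1 dB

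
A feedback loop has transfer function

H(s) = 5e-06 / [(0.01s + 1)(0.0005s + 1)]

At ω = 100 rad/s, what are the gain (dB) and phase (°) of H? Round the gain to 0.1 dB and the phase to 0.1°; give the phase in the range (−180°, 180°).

At ω = 100 rad/s:
pole (1 + j100·0.01) = 1 + j1 → |·| ≈ 1.4142, ∠ ≈ 45.00°
pole (1 + j100·0.0005) = 1 + j0.05 → |·| ≈ 1.0012, ∠ ≈ 2.86°
|H| = 5e-06 · 1 / (1.4142 · 1.0012) ≈ 3.5313e-06
Gain = 20 log₁₀(3.5313e-06) ≈ -109.04 dB
∠H = (0°) − (45.00° + 2.86°) = -47.86°

-109.0 dB, -47.9°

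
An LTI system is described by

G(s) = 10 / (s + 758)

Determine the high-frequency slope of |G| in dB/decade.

Each pole contributes −20 dB/decade at high frequency; each zero contributes +20 dB/decade.
Net: 0 zero(s) − 1 pole(s) → -20 dB/decade.

-20 dB/decade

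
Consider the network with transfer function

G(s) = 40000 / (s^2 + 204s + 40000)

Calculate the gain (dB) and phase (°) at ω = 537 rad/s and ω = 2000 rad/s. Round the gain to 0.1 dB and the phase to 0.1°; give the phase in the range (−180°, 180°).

At s = jω = j537:
quadratic: (j537)² + 204·j537 + 40000 = -248369 + j109548 → |·| ≈ 2.7146e+05, ∠ ≈ 156.20°
|G| = 40000 / 2.7146e+05 ≈ 0.14735
Gain = 20 log₁₀(0.14735) ≈ -16.63 dB
∠G = 0.00° − 156.20° = -156.20°

At s = jω = j2000:
quadratic: (j2000)² + 204·j2000 + 40000 = -3960000 + j408000 → |·| ≈ 3.981e+06, ∠ ≈ 174.12°
|G| = 40000 / 3.981e+06 ≈ 0.010048
Gain = 20 log₁₀(0.010048) ≈ -39.96 dB
∠G = 0.00° − 174.12° = -174.12°

ω = 537: -16.6 dB, -156.2°; ω = 2000: -40.0 dB, -174.1°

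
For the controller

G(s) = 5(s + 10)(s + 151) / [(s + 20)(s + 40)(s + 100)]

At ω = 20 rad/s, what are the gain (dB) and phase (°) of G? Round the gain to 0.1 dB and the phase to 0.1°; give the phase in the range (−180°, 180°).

-17.6 dB, -11.9°

At s = jω = j20:
zero (s+10): 10 + j20 → |·| = √(10²+20²) = √500 ≈ 22.361, ∠ = arctan(20/10) ≈ 63.43°
zero (s+151): 151 + j20 → |·| = √(151²+20²) = √23201 ≈ 152.32, ∠ = arctan(20/151) ≈ 7.54°
pole (s+20): 20 + j20 → |·| = √(20²+20²) = √800 ≈ 28.284, ∠ = arctan(20/20) ≈ 45.00°
pole (s+40): 40 + j20 → |·| = √(40²+20²) = √2000 ≈ 44.721, ∠ = arctan(20/40) ≈ 26.57°
pole (s+100): 100 + j20 → |·| = √(100²+20²) = √10400 ≈ 101.98, ∠ = arctan(20/100) ≈ 11.31°
|G| = 5 · 3406 / 1.2899e+05 ≈ 0.13203
Gain = 20 log₁₀(0.13203) ≈ -17.59 dB
∠G = 70.97° − 82.88° = -11.91°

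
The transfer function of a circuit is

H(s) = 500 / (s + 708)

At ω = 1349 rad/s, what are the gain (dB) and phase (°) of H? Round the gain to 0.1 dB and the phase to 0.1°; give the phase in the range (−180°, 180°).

At s = jω = j1349:
pole (s+708): 708 + j1349 → |·| = √(708²+1349²) = √2321065 ≈ 1523.5, ∠ = arctan(1349/708) ≈ 62.31°
|H| = 500 / 1523.5 ≈ 0.32819
Gain = 20 log₁₀(0.32819) ≈ -9.68 dB
∠H = 0.00° − 62.31° = -62.31°

-9.7 dB, -62.3°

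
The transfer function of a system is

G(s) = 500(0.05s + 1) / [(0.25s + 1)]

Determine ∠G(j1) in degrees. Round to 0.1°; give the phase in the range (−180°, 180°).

At ω = 1 rad/s:
zero (1 + j1·0.05) = 1 + j0.05 → |·| ≈ 1.0012, ∠ ≈ 2.86°
pole (1 + j1·0.25) = 1 + j0.25 → |·| ≈ 1.0308, ∠ ≈ 14.04°
∠G = (2.86°) − (14.04°) = -11.18°

-11.2°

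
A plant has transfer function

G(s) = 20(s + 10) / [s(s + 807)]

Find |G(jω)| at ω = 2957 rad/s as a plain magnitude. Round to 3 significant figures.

At s = jω = j2957:
zero (s+10): 10 + j2957 → |·| = √(10²+2957²) = √8743949 ≈ 2957, ∠ = arctan(2957/10) ≈ 89.81°
pole (s+807): 807 + j2957 → |·| = √(807²+2957²) = √9395098 ≈ 3065.1, ∠ = arctan(2957/807) ≈ 74.74°
pole at origin: |s| = 2957, ∠ = 90.00° (in denominator)
|G| = 20 · 2957 / 9.0635e+06 ≈ 0.0065251

0.00653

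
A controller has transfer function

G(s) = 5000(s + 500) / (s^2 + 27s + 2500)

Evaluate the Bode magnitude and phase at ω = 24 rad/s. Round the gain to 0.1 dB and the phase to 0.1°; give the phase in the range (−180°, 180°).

61.8 dB, -15.9°

At s = jω = j24:
zero (s+500): 500 + j24 → |·| = √(500²+24²) = √250576 ≈ 500.58, ∠ = arctan(24/500) ≈ 2.75°
quadratic: (j24)² + 27·j24 + 2500 = 1924 + j648 → |·| ≈ 2030.2, ∠ ≈ 18.61°
|G| = 5000 · 500.58 / 2030.2 ≈ 1232.8
Gain = 20 log₁₀(1232.8) ≈ 61.82 dB
∠G = 2.75° − 18.61° = -15.86°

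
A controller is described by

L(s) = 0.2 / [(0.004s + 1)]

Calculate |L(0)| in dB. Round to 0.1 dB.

L(0) = 0.2 · 1 / 1 = 0.2
20 log₁₀(0.2) ≈ -13.98 dB

-14.0 dB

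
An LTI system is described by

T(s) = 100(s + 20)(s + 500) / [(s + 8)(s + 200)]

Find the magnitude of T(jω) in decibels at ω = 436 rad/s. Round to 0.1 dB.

At s = jω = j436:
zero (s+20): 20 + j436 → |·| = √(20²+436²) = √190496 ≈ 436.46, ∠ = arctan(436/20) ≈ 87.37°
zero (s+500): 500 + j436 → |·| = √(500²+436²) = √440096 ≈ 663.4, ∠ = arctan(436/500) ≈ 41.09°
pole (s+8): 8 + j436 → |·| = √(8²+436²) = √190160 ≈ 436.07, ∠ = arctan(436/8) ≈ 88.95°
pole (s+200): 200 + j436 → |·| = √(200²+436²) = √230096 ≈ 479.68, ∠ = arctan(436/200) ≈ 65.36°
|T| = 100 · 2.8955e+05 / 2.0917e+05 ≈ 138.43
Gain = 20 log₁₀(138.43) ≈ 42.82 dB

42.8 dB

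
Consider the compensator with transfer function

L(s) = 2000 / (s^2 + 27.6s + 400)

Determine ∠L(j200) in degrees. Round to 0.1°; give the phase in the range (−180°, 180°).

-172.1°

At s = jω = j200:
quadratic: (j200)² + 27.6·j200 + 400 = -39600 + j5520 → |·| ≈ 39983, ∠ ≈ 172.06°
∠L = 0.00° − 172.06° = -172.06°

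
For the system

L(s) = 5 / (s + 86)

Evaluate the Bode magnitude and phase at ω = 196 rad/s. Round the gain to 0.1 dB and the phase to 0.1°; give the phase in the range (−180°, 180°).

-32.6 dB, -66.3°

At s = jω = j196:
pole (s+86): 86 + j196 → |·| = √(86²+196²) = √45812 ≈ 214.04, ∠ = arctan(196/86) ≈ 66.31°
|L| = 5 / 214.04 ≈ 0.02336
Gain = 20 log₁₀(0.02336) ≈ -32.63 dB
∠L = 0.00° − 66.31° = -66.31°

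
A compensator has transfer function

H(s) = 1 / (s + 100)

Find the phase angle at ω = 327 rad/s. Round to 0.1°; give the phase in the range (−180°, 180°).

-73.0°

Substitute s = j327:
Numerator: 1 = 1 + j0
Denominator: (j327) + 100 = 100 + j327
|N| = √(1² + 0²) ≈ 1, ∠N ≈ 0.00°
|D| = √(100² + 327²) ≈ 341.95, ∠D ≈ 73.00°
∠H = 0.00° − 73.00° = -73.00°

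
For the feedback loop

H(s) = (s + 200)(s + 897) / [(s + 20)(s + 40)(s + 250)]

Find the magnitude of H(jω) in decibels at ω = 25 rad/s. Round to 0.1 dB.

-6.4 dB

At s = jω = j25:
zero (s+200): 200 + j25 → |·| = √(200²+25²) = √40625 ≈ 201.56, ∠ = arctan(25/200) ≈ 7.13°
zero (s+897): 897 + j25 → |·| = √(897²+25²) = √805234 ≈ 897.35, ∠ = arctan(25/897) ≈ 1.60°
pole (s+20): 20 + j25 → |·| = √(20²+25²) = √1025 ≈ 32.016, ∠ = arctan(25/20) ≈ 51.34°
pole (s+40): 40 + j25 → |·| = √(40²+25²) = √2225 ≈ 47.17, ∠ = arctan(25/40) ≈ 32.01°
pole (s+250): 250 + j25 → |·| = √(250²+25²) = √63125 ≈ 251.25, ∠ = arctan(25/250) ≈ 5.71°
|H| = 1 · 1.8087e+05 / 3.7944e+05 ≈ 0.47668
Gain = 20 log₁₀(0.47668) ≈ -6.44 dB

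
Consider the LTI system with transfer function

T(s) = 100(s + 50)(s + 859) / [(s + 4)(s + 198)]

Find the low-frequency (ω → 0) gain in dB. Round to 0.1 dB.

T(0) = 100·50·859 / (4·198) ≈ 5423
20 log₁₀(5423) ≈ 74.68 dB

74.7 dB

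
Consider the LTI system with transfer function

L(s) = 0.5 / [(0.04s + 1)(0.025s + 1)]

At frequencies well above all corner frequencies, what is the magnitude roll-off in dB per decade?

-40 dB/decade

Each pole contributes −20 dB/decade at high frequency; each zero contributes +20 dB/decade.
Net: 0 zero(s) − 2 pole(s) → -40 dB/decade.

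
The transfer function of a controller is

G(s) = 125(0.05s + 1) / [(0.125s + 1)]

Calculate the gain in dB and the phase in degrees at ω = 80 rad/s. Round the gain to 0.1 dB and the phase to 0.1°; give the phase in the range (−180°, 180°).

At ω = 80 rad/s:
zero (1 + j80·0.05) = 1 + j4 → |·| ≈ 4.1231, ∠ ≈ 75.96°
pole (1 + j80·0.125) = 1 + j10 → |·| ≈ 10.05, ∠ ≈ 84.29°
|G| = 125 · 4.1231 / (10.05) ≈ 51.282
Gain = 20 log₁₀(51.282) ≈ 34.20 dB
∠G = (75.96°) − (84.29°) = -8.33°

34.2 dB, -8.3°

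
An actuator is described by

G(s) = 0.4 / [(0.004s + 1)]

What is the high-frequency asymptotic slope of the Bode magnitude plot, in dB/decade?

-20 dB/decade

Each pole contributes −20 dB/decade at high frequency; each zero contributes +20 dB/decade.
Net: 0 zero(s) − 1 pole(s) → -20 dB/decade.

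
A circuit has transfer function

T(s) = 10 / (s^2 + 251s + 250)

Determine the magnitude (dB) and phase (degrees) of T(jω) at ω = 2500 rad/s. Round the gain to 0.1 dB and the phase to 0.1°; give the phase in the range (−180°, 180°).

Substitute s = j2500:
Numerator: 10 = 10 + j0
Denominator: (j2500)^2 + 251(j2500) + 250 = -6249750 + j627500
|N| = √(10² + 0²) ≈ 10, ∠N ≈ 0.00°
|D| = √(6249750² + 627500²) ≈ 6.2812e+06, ∠D ≈ 174.27°
|T| = 10 / 6.2812e+06 ≈ 1.5921e-06
Gain = 20 log₁₀(1.5921e-06) ≈ -115.96 dB
∠T = 0.00° − 174.27° = -174.27°

-116.0 dB, -174.3°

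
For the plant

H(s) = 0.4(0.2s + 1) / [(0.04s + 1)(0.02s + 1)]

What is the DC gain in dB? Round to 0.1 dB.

-8.0 dB

H(0) = 0.4 · 1 / 1 = 0.4
20 log₁₀(0.4) ≈ -7.96 dB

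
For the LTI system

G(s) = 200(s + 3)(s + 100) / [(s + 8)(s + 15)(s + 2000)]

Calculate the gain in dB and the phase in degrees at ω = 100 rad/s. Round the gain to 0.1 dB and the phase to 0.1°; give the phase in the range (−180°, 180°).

At s = jω = j100:
zero (s+3): 3 + j100 → |·| = √(3²+100²) = √10009 ≈ 100.04, ∠ = arctan(100/3) ≈ 88.28°
zero (s+100): 100 + j100 → |·| = √(100²+100²) = √20000 ≈ 141.42, ∠ = arctan(100/100) ≈ 45.00°
pole (s+8): 8 + j100 → |·| = √(8²+100²) = √10064 ≈ 100.32, ∠ = arctan(100/8) ≈ 85.43°
pole (s+15): 15 + j100 → |·| = √(15²+100²) = √10225 ≈ 101.12, ∠ = arctan(100/15) ≈ 81.47°
pole (s+2000): 2000 + j100 → |·| = √(2000²+100²) = √4010000 ≈ 2002.5, ∠ = arctan(100/2000) ≈ 2.86°
|G| = 200 · 14148 / 2.0314e+07 ≈ 0.13929
Gain = 20 log₁₀(0.13929) ≈ -17.12 dB
∠G = 133.28° − 169.76° = -36.48°

-17.1 dB, -36.5°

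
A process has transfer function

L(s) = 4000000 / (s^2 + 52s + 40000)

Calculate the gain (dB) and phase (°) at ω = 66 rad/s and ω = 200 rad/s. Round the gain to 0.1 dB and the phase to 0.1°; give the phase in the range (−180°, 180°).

ω = 66: 41.0 dB, -5.5°; ω = 200: 51.7 dB, -90.0°

At s = jω = j66:
quadratic: (j66)² + 52·j66 + 40000 = 35644 + j3432 → |·| ≈ 35809, ∠ ≈ 5.50°
|L| = 4000000 / 35809 ≈ 111.7
Gain = 20 log₁₀(111.7) ≈ 40.96 dB
∠L = 0.00° − 5.50° = -5.50°

At s = jω = j200:
quadratic: (j200)² + 52·j200 + 40000 = 0 + j10400 → |·| ≈ 10400, ∠ ≈ 90.00°
|L| = 4000000 / 10400 ≈ 384.62
Gain = 20 log₁₀(384.62) ≈ 51.70 dB
∠L = 0.00° − 90.00° = -90.00°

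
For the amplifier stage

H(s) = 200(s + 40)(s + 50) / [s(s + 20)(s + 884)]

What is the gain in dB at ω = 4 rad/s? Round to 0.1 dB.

15.0 dB

At s = jω = j4:
zero (s+40): 40 + j4 → |·| = √(40²+4²) = √1616 ≈ 40.2, ∠ = arctan(4/40) ≈ 5.71°
zero (s+50): 50 + j4 → |·| = √(50²+4²) = √2516 ≈ 50.16, ∠ = arctan(4/50) ≈ 4.57°
pole (s+20): 20 + j4 → |·| = √(20²+4²) = √416 ≈ 20.396, ∠ = arctan(4/20) ≈ 11.31°
pole (s+884): 884 + j4 → |·| = √(884²+4²) = √781472 ≈ 884.01, ∠ = arctan(4/884) ≈ 0.26°
pole at origin: |s| = 4, ∠ = 90.00° (in denominator)
|H| = 200 · 2016.4 / 72121 ≈ 5.5917
Gain = 20 log₁₀(5.5917) ≈ 14.95 dB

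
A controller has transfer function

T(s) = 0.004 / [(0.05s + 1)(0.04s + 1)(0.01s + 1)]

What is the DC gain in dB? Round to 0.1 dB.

-48.0 dB

T(0) = 0.004 · 1 / 1 = 0.004
20 log₁₀(0.004) ≈ -47.96 dB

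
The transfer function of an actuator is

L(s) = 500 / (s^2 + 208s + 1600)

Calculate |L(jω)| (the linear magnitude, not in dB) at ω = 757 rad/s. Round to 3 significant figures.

Substitute s = j757:
Numerator: 500 = 500 + j0
Denominator: (j757)^2 + 208(j757) + 1600 = -571449 + j157456
|N| = √(500² + 0²) ≈ 500, ∠N ≈ 0.00°
|D| = √(571449² + 157456²) ≈ 5.9274e+05, ∠D ≈ 164.60°
|L| = 500 / 5.9274e+05 ≈ 0.00084354

0.000844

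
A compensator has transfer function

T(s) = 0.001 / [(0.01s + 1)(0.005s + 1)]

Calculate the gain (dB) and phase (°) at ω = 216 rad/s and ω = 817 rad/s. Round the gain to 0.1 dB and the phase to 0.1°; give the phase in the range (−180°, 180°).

ω = 216: -70.9 dB, -112.4°; ω = 817: -90.8 dB, -159.3°

At ω = 216 rad/s:
pole (1 + j216·0.01) = 1 + j2.16 → |·| ≈ 2.3803, ∠ ≈ 65.16°
pole (1 + j216·0.005) = 1 + j1.08 → |·| ≈ 1.4719, ∠ ≈ 47.20°
|T| = 0.001 · 1 / (2.3803 · 1.4719) ≈ 0.00028542
Gain = 20 log₁₀(0.00028542) ≈ -70.89 dB
∠T = (0°) − (65.16° + 47.20°) = -112.36°

At ω = 817 rad/s:
pole (1 + j817·0.01) = 1 + j8.17 → |·| ≈ 8.231, ∠ ≈ 83.02°
pole (1 + j817·0.005) = 1 + j4.085 → |·| ≈ 4.2056, ∠ ≈ 76.24°
|T| = 0.001 · 1 / (8.231 · 4.2056) ≈ 2.8888e-05
Gain = 20 log₁₀(2.8888e-05) ≈ -90.79 dB
∠T = (0°) − (83.02° + 76.24°) = -159.26°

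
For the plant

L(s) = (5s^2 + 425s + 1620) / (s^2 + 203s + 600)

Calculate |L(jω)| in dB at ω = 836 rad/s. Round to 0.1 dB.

Substitute s = j836:
Numerator: 5(j836)^2 + 425(j836) + 1620 = -3492860 + j355300
Denominator: (j836)^2 + 203(j836) + 600 = -698296 + j169708
|N| = √(3492860² + 355300²) ≈ 3.5109e+06, ∠N ≈ 174.19°
|D| = √(698296² + 169708²) ≈ 7.1862e+05, ∠D ≈ 166.34°
|L| = 3.5109e+06 / 7.1862e+05 ≈ 4.8856
Gain = 20 log₁₀(4.8856) ≈ 13.78 dB

13.8 dB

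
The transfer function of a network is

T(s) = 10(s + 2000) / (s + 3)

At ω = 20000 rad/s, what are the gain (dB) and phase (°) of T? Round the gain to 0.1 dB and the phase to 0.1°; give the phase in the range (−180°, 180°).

20.0 dB, -5.7°

At s = jω = j20000:
zero (s+2000): 2000 + j20000 → |·| = √(2000²+20000²) = √404000000 ≈ 20100, ∠ = arctan(20000/2000) ≈ 84.29°
pole (s+3): 3 + j20000 → |·| = √(3²+20000²) = √400000009 ≈ 20000, ∠ = arctan(20000/3) ≈ 89.99°
|T| = 10 · 20100 / 20000 ≈ 10.05
Gain = 20 log₁₀(10.05) ≈ 20.04 dB
∠T = 84.29° − 89.99° = -5.70°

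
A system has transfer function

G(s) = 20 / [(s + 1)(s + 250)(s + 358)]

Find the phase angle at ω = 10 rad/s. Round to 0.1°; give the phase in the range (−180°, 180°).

At s = jω = j10:
pole (s+1): 1 + j10 → |·| = √(1²+10²) = √101 ≈ 10.05, ∠ = arctan(10/1) ≈ 84.29°
pole (s+250): 250 + j10 → |·| = √(250²+10²) = √62600 ≈ 250.2, ∠ = arctan(10/250) ≈ 2.29°
pole (s+358): 358 + j10 → |·| = √(358²+10²) = √128264 ≈ 358.14, ∠ = arctan(10/358) ≈ 1.60°
∠G = 0.00° − 88.18° = -88.18°

-88.2°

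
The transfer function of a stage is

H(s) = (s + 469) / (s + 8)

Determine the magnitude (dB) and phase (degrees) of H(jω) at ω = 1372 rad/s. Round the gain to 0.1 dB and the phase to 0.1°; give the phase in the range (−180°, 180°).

Substitute s = j1372:
Numerator: (j1372) + 469 = 469 + j1372
Denominator: (j1372) + 8 = 8 + j1372
|N| = √(469² + 1372²) ≈ 1449.9, ∠N ≈ 71.13°
|D| = √(8² + 1372²) ≈ 1372, ∠D ≈ 89.67°
|H| = 1449.9 / 1372 ≈ 1.0568
Gain = 20 log₁₀(1.0568) ≈ 0.48 dB
∠H = 71.13° − 89.67° = -18.54°

0.5 dB, -18.5°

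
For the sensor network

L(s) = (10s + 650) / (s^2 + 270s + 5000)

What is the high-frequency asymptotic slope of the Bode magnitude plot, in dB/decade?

Each pole contributes −20 dB/decade at high frequency; each zero contributes +20 dB/decade.
Net: 1 zero(s) − 2 pole(s) → -20 dB/decade.

-20 dB/decade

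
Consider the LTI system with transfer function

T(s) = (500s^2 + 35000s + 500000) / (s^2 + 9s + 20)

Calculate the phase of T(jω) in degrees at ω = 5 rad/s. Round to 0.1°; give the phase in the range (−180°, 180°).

-76.6°

Substitute s = j5:
Numerator: 500(j5)^2 + 35000(j5) + 500000 = 487500 + j175000
Denominator: (j5)^2 + 9(j5) + 20 = -5 + j45
|N| = √(487500² + 175000²) ≈ 5.1796e+05, ∠N ≈ 19.75°
|D| = √(5² + 45²) ≈ 45.277, ∠D ≈ 96.34°
∠T = 19.75° − 96.34° = -76.59°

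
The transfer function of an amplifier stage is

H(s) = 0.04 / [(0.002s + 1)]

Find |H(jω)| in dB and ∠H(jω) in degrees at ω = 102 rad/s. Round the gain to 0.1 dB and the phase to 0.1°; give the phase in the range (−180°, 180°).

At ω = 102 rad/s:
pole (1 + j102·0.002) = 1 + j0.204 → |·| ≈ 1.0206, ∠ ≈ 11.53°
|H| = 0.04 · 1 / (1.0206) ≈ 0.039193
Gain = 20 log₁₀(0.039193) ≈ -28.14 dB
∠H = (0°) − (11.53°) = -11.53°

-28.1 dB, -11.5°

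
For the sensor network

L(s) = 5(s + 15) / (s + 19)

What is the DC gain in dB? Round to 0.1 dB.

L(0) = 5·15 / (19) ≈ 3.9474
20 log₁₀(3.9474) ≈ 11.93 dB

11.9 dB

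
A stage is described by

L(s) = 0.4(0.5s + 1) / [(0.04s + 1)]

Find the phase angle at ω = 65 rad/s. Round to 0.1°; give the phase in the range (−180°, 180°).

At ω = 65 rad/s:
zero (1 + j65·0.5) = 1 + j32.5 → |·| ≈ 32.515, ∠ ≈ 88.24°
pole (1 + j65·0.04) = 1 + j2.6 → |·| ≈ 2.7857, ∠ ≈ 68.96°
∠L = (88.24°) − (68.96°) = 19.28°

19.3°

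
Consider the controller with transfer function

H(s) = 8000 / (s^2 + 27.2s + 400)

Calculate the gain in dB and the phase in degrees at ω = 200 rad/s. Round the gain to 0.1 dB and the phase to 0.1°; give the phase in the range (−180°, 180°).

At s = jω = j200:
quadratic: (j200)² + 27.2·j200 + 400 = -39600 + j5440 → |·| ≈ 39972, ∠ ≈ 172.18°
|H| = 8000 / 39972 ≈ 0.20014
Gain = 20 log₁₀(0.20014) ≈ -13.97 dB
∠H = 0.00° − 172.18° = -172.18°

-14.0 dB, -172.2°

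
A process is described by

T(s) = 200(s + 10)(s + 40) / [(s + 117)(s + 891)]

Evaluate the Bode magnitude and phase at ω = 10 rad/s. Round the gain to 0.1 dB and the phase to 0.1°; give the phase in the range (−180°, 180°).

At s = jω = j10:
zero (s+10): 10 + j10 → |·| = √(10²+10²) = √200 ≈ 14.142, ∠ = arctan(10/10) ≈ 45.00°
zero (s+40): 40 + j10 → |·| = √(40²+10²) = √1700 ≈ 41.231, ∠ = arctan(10/40) ≈ 14.04°
pole (s+117): 117 + j10 → |·| = √(117²+10²) = √13789 ≈ 117.43, ∠ = arctan(10/117) ≈ 4.89°
pole (s+891): 891 + j10 → |·| = √(891²+10²) = √793981 ≈ 891.06, ∠ = arctan(10/891) ≈ 0.64°
|T| = 200 · 583.09 / 1.0464e+05 ≈ 1.1145
Gain = 20 log₁₀(1.1145) ≈ 0.94 dB
∠T = 59.04° − 5.53° = 53.51°

0.9 dB, 53.5°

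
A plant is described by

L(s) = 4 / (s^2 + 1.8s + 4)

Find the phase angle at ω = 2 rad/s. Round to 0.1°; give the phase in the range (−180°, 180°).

-90.0°

At s = jω = j2:
quadratic: (j2)² + 1.8·j2 + 4 = 0 + j3.6 → |·| ≈ 3.6, ∠ ≈ 90.00°
∠L = 0.00° − 90.00° = -90.00°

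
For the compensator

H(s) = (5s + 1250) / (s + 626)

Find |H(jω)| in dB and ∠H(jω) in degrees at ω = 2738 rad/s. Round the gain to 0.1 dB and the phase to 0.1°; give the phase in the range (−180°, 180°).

13.8 dB, 7.7°

Substitute s = j2738:
Numerator: 5(j2738) + 1250 = 1250 + j13690
Denominator: (j2738) + 626 = 626 + j2738
|N| = √(1250² + 13690²) ≈ 13747, ∠N ≈ 84.78°
|D| = √(626² + 2738²) ≈ 2808.7, ∠D ≈ 77.12°
|H| = 13747 / 2808.7 ≈ 4.8944
Gain = 20 log₁₀(4.8944) ≈ 13.79 dB
∠H = 84.78° − 77.12° = 7.66°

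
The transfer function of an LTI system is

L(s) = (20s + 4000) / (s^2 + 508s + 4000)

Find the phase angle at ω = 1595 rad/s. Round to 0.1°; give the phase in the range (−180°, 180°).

Substitute s = j1595:
Numerator: 20(j1595) + 4000 = 4000 + j31900
Denominator: (j1595)^2 + 508(j1595) + 4000 = -2540025 + j810260
|N| = √(4000² + 31900²) ≈ 32150, ∠N ≈ 82.85°
|D| = √(2540025² + 810260²) ≈ 2.6661e+06, ∠D ≈ 162.31°
∠L = 82.85° − 162.31° = -79.46°

-79.5°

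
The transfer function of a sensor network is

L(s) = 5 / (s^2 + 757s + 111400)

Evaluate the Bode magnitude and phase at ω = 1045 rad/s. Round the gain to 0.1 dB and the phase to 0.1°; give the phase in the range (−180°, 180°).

-108.0 dB, -141.1°

Substitute s = j1045:
Numerator: 5 = 5 + j0
Denominator: (j1045)^2 + 757(j1045) + 111400 = -980625 + j791065
|N| = √(5² + 0²) ≈ 5, ∠N ≈ 0.00°
|D| = √(980625² + 791065²) ≈ 1.2599e+06, ∠D ≈ 141.11°
|L| = 5 / 1.2599e+06 ≈ 3.9686e-06
Gain = 20 log₁₀(3.9686e-06) ≈ -108.03 dB
∠L = 0.00° − 141.11° = -141.11°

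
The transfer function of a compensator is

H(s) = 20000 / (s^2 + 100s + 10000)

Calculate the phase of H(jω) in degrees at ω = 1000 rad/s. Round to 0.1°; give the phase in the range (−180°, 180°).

-174.2°

At s = jω = j1000:
quadratic: (j1000)² + 100·j1000 + 10000 = -990000 + j100000 → |·| ≈ 9.9504e+05, ∠ ≈ 174.23°
∠H = 0.00° − 174.23° = -174.23°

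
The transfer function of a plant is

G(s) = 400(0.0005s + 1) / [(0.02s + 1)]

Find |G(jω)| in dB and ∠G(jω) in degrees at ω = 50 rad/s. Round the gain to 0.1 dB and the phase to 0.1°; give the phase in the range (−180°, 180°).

49.0 dB, -43.6°

At ω = 50 rad/s:
zero (1 + j50·0.0005) = 1 + j0.025 → |·| ≈ 1.0003, ∠ ≈ 1.43°
pole (1 + j50·0.02) = 1 + j1 → |·| ≈ 1.4142, ∠ ≈ 45.00°
|G| = 400 · 1.0003 / (1.4142) ≈ 282.93
Gain = 20 log₁₀(282.93) ≈ 49.03 dB
∠G = (1.43°) − (45.00°) = -43.57°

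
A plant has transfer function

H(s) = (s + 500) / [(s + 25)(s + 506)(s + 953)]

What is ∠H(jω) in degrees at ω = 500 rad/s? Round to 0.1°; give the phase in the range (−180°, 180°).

At s = jω = j500:
zero (s+500): 500 + j500 → |·| = √(500²+500²) = √500000 ≈ 707.11, ∠ = arctan(500/500) ≈ 45.00°
pole (s+25): 25 + j500 → |·| = √(25²+500²) = √250625 ≈ 500.62, ∠ = arctan(500/25) ≈ 87.14°
pole (s+506): 506 + j500 → |·| = √(506²+500²) = √506036 ≈ 711.36, ∠ = arctan(500/506) ≈ 44.66°
pole (s+953): 953 + j500 → |·| = √(953²+500²) = √1158209 ≈ 1076.2, ∠ = arctan(500/953) ≈ 27.68°
∠H = 45.00° − 159.48° = -114.48°

-114.5°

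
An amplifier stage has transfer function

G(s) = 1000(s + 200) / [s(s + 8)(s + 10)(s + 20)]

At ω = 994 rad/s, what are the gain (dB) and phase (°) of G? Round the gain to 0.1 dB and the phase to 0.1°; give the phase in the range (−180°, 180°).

At s = jω = j994:
zero (s+200): 200 + j994 → |·| = √(200²+994²) = √1028036 ≈ 1013.9, ∠ = arctan(994/200) ≈ 78.62°
pole (s+8): 8 + j994 → |·| = √(8²+994²) = √988100 ≈ 994.03, ∠ = arctan(994/8) ≈ 89.54°
pole (s+10): 10 + j994 → |·| = √(10²+994²) = √988136 ≈ 994.05, ∠ = arctan(994/10) ≈ 89.42°
pole (s+20): 20 + j994 → |·| = √(20²+994²) = √988436 ≈ 994.2, ∠ = arctan(994/20) ≈ 88.85°
pole at origin: |s| = 994, ∠ = 90.00° (in denominator)
|G| = 1000 · 1013.9 / 9.7649e+11 ≈ 1.0383e-06
Gain = 20 log₁₀(1.0383e-06) ≈ -119.67 dB
∠G = 78.62° − 357.81° = -279.19° ≡ 80.81° (principal value)

-119.7 dB, 80.8°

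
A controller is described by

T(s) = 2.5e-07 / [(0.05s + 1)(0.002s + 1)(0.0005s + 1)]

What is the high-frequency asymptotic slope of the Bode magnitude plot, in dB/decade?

Each pole contributes −20 dB/decade at high frequency; each zero contributes +20 dB/decade.
Net: 0 zero(s) − 3 pole(s) → -60 dB/decade.

-60 dB/decade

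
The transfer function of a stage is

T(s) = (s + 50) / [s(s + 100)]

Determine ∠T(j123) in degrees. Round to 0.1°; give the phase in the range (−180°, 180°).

-73.0°

At s = jω = j123:
zero (s+50): 50 + j123 → |·| = √(50²+123²) = √17629 ≈ 132.77, ∠ = arctan(123/50) ≈ 67.88°
pole (s+100): 100 + j123 → |·| = √(100²+123²) = √25129 ≈ 158.52, ∠ = arctan(123/100) ≈ 50.89°
pole at origin: |s| = 123, ∠ = 90.00° (in denominator)
∠T = 67.88° − 140.89° = -73.01°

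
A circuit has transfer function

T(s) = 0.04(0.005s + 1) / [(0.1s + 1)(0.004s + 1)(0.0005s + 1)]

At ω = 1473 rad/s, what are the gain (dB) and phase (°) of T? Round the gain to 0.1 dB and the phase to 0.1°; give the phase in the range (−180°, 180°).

At ω = 1473 rad/s:
zero (1 + j1473·0.005) = 1 + j7.365 → |·| ≈ 7.4326, ∠ ≈ 82.27°
pole (1 + j1473·0.1) = 1 + j147.3 → |·| ≈ 147.3, ∠ ≈ 89.61°
pole (1 + j1473·0.004) = 1 + j5.892 → |·| ≈ 5.9763, ∠ ≈ 80.37°
pole (1 + j1473·0.0005) = 1 + j0.7365 → |·| ≈ 1.2419, ∠ ≈ 36.37°
|T| = 0.04 · 7.4326 / (147.3 · 5.9763 · 1.2419) ≈ 0.00027194
Gain = 20 log₁₀(0.00027194) ≈ -71.31 dB
∠T = (82.27°) − (89.61° + 80.37° + 36.37°) = -124.08°

-71.3 dB, -124.1°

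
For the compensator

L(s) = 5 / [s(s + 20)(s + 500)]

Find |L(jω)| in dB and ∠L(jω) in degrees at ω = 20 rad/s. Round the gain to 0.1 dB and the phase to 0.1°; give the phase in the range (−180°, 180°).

At s = jω = j20:
pole (s+20): 20 + j20 → |·| = √(20²+20²) = √800 ≈ 28.284, ∠ = arctan(20/20) ≈ 45.00°
pole (s+500): 500 + j20 → |·| = √(500²+20²) = √250400 ≈ 500.4, ∠ = arctan(20/500) ≈ 2.29°
pole at origin: |s| = 20, ∠ = 90.00° (in denominator)
|L| = 5 / 2.8307e+05 ≈ 1.7663e-05
Gain = 20 log₁₀(1.7663e-05) ≈ -95.06 dB
∠L = 0.00° − 137.29° = -137.29°

-95.1 dB, -137.3°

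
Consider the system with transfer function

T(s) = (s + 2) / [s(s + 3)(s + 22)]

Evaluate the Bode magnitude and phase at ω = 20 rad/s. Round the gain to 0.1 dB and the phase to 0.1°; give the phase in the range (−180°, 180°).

-55.5 dB, -129.5°

At s = jω = j20:
zero (s+2): 2 + j20 → |·| = √(2²+20²) = √404 ≈ 20.1, ∠ = arctan(20/2) ≈ 84.29°
pole (s+3): 3 + j20 → |·| = √(3²+20²) = √409 ≈ 20.224, ∠ = arctan(20/3) ≈ 81.47°
pole (s+22): 22 + j20 → |·| = √(22²+20²) = √884 ≈ 29.732, ∠ = arctan(20/22) ≈ 42.27°
pole at origin: |s| = 20, ∠ = 90.00° (in denominator)
|T| = 1 · 20.1 / 12026 ≈ 0.0016714
Gain = 20 log₁₀(0.0016714) ≈ -55.54 dB
∠T = 84.29° − 213.74° = -129.45°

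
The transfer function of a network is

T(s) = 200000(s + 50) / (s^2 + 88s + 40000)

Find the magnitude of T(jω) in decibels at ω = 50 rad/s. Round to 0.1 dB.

51.5 dB

At s = jω = j50:
zero (s+50): 50 + j50 → |·| = √(50²+50²) = √5000 ≈ 70.711, ∠ = arctan(50/50) ≈ 45.00°
quadratic: (j50)² + 88·j50 + 40000 = 37500 + j4400 → |·| ≈ 37757, ∠ ≈ 6.69°
|T| = 200000 · 70.711 / 37757 ≈ 374.56
Gain = 20 log₁₀(374.56) ≈ 51.47 dB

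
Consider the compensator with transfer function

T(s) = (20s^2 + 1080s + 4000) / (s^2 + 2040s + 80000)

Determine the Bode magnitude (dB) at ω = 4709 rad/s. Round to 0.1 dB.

25.3 dB

Substitute s = j4709:
Numerator: 20(j4709)^2 + 1080(j4709) + 4000 = -443489620 + j5085720
Denominator: (j4709)^2 + 2040(j4709) + 80000 = -22094681 + j9606360
|N| = √(443489620² + 5085720²) ≈ 4.4352e+08, ∠N ≈ 179.34°
|D| = √(22094681² + 9606360²) ≈ 2.4093e+07, ∠D ≈ 156.50°
|T| = 4.4352e+08 / 2.4093e+07 ≈ 18.409
Gain = 20 log₁₀(18.409) ≈ 25.30 dB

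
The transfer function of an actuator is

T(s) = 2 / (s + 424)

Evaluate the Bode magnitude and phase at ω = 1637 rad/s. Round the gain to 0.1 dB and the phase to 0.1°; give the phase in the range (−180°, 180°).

Substitute s = j1637:
Numerator: 2 = 2 + j0
Denominator: (j1637) + 424 = 424 + j1637
|N| = √(2² + 0²) ≈ 2, ∠N ≈ 0.00°
|D| = √(424² + 1637²) ≈ 1691, ∠D ≈ 75.48°
|T| = 2 / 1691 ≈ 0.0011827
Gain = 20 log₁₀(0.0011827) ≈ -58.54 dB
∠T = 0.00° − 75.48° = -75.48°

-58.5 dB, -75.5°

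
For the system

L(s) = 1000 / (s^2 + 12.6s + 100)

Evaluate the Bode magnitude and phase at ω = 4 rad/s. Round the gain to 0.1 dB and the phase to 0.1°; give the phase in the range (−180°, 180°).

20.2 dB, -31.0°

At s = jω = j4:
quadratic: (j4)² + 12.6·j4 + 100 = 84 + j50.4 → |·| ≈ 97.96, ∠ ≈ 30.96°
|L| = 1000 / 97.96 ≈ 10.208
Gain = 20 log₁₀(10.208) ≈ 20.18 dB
∠L = 0.00° − 30.96° = -30.96°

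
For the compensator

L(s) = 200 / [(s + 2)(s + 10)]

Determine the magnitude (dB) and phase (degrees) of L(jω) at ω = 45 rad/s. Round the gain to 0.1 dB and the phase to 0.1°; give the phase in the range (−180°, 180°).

At s = jω = j45:
pole (s+2): 2 + j45 → |·| = √(2²+45²) = √2029 ≈ 45.044, ∠ = arctan(45/2) ≈ 87.46°
pole (s+10): 10 + j45 → |·| = √(10²+45²) = √2125 ≈ 46.098, ∠ = arctan(45/10) ≈ 77.47°
|L| = 200 / 2076.4 ≈ 0.096321
Gain = 20 log₁₀(0.096321) ≈ -20.33 dB
∠L = 0.00° − 164.93° = -164.93°

-20.3 dB, -164.9°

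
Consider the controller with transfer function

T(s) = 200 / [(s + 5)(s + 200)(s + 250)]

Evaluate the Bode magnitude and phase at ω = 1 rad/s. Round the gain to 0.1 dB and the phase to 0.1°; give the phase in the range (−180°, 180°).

-62.1 dB, -11.8°

At s = jω = j1:
pole (s+5): 5 + j1 → |·| = √(5²+1²) = √26 ≈ 5.099, ∠ = arctan(1/5) ≈ 11.31°
pole (s+200): 200 + j1 → |·| = √(200²+1²) = √40001 ≈ 200, ∠ = arctan(1/200) ≈ 0.29°
pole (s+250): 250 + j1 → |·| = √(250²+1²) = √62501 ≈ 250, ∠ = arctan(1/250) ≈ 0.23°
|T| = 200 / 2.5495e+05 ≈ 0.00078447
Gain = 20 log₁₀(0.00078447) ≈ -62.11 dB
∠T = 0.00° − 11.83° = -11.83°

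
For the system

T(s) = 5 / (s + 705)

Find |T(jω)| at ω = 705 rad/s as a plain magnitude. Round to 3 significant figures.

Substitute s = j705:
Numerator: 5 = 5 + j0
Denominator: (j705) + 705 = 705 + j705
|N| = √(5² + 0²) ≈ 5, ∠N ≈ 0.00°
|D| = √(705² + 705²) ≈ 997.02, ∠D ≈ 45.00°
|T| = 5 / 997.02 ≈ 0.0050149

0.00501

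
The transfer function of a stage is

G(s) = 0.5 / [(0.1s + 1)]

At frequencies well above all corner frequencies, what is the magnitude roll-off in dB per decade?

Each pole contributes −20 dB/decade at high frequency; each zero contributes +20 dB/decade.
Net: 0 zero(s) − 1 pole(s) → -20 dB/decade.

-20 dB/decade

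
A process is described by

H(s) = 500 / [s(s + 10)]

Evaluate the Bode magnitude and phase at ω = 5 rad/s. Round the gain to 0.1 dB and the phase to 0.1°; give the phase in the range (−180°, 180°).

19.0 dB, -116.6°

At s = jω = j5:
pole (s+10): 10 + j5 → |·| = √(10²+5²) = √125 ≈ 11.18, ∠ = arctan(5/10) ≈ 26.57°
pole at origin: |s| = 5, ∠ = 90.00° (in denominator)
|H| = 500 / 55.9 ≈ 8.9445
Gain = 20 log₁₀(8.9445) ≈ 19.03 dB
∠H = 0.00° − 116.57° = -116.57°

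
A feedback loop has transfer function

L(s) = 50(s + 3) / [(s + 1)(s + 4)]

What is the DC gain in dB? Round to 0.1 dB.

L(0) = 50·3 / (1·4) = 37.5
20 log₁₀(37.5) ≈ 31.48 dB

31.5 dB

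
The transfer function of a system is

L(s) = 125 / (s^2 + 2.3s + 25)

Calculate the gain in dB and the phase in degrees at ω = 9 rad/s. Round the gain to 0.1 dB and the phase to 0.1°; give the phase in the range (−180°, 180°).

6.4 dB, -159.7°

At s = jω = j9:
quadratic: (j9)² + 2.3·j9 + 25 = -56 + j20.7 → |·| ≈ 59.703, ∠ ≈ 159.71°
|L| = 125 / 59.703 ≈ 2.0937
Gain = 20 log₁₀(2.0937) ≈ 6.42 dB
∠L = 0.00° − 159.71° = -159.71°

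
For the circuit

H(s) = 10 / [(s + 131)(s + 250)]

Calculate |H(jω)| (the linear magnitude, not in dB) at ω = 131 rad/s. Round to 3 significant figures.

0.000191

At s = jω = j131:
pole (s+131): 131 + j131 → |·| = √(131²+131²) = √34322 ≈ 185.26, ∠ = arctan(131/131) ≈ 45.00°
pole (s+250): 250 + j131 → |·| = √(250²+131²) = √79661 ≈ 282.24, ∠ = arctan(131/250) ≈ 27.65°
|H| = 10 / 52288 ≈ 0.00019125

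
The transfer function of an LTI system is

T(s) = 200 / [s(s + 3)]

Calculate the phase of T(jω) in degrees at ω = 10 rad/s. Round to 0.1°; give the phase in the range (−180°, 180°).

At s = jω = j10:
pole (s+3): 3 + j10 → |·| = √(3²+10²) = √109 ≈ 10.44, ∠ = arctan(10/3) ≈ 73.30°
pole at origin: |s| = 10, ∠ = 90.00° (in denominator)
∠T = 0.00° − 163.30° = -163.30°

-163.3°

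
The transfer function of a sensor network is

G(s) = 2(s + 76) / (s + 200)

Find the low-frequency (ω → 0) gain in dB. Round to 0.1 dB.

G(0) = 2·76 / (200) = 0.76
20 log₁₀(0.76) ≈ -2.38 dB

-2.4 dB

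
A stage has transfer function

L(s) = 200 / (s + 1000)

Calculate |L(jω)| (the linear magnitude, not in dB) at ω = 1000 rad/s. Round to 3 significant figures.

Substitute s = j1000:
Numerator: 200 = 200 + j0
Denominator: (j1000) + 1000 = 1000 + j1000
|N| = √(200² + 0²) ≈ 200, ∠N ≈ 0.00°
|D| = √(1000² + 1000²) ≈ 1414.2, ∠D ≈ 45.00°
|L| = 200 / 1414.2 ≈ 0.14142

0.141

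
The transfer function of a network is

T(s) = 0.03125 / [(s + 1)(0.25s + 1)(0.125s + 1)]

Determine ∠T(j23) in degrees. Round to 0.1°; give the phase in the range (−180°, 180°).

At ω = 23 rad/s:
pole (1 + j23·1) = 1 + j23 → |·| ≈ 23.022, ∠ ≈ 87.51°
pole (1 + j23·0.25) = 1 + j5.75 → |·| ≈ 5.8363, ∠ ≈ 80.13°
pole (1 + j23·0.125) = 1 + j2.875 → |·| ≈ 3.0439, ∠ ≈ 70.82°
∠T = (0°) − (87.51° + 80.13° + 70.82°) = -238.46° ≡ 121.54° (principal value)

121.5°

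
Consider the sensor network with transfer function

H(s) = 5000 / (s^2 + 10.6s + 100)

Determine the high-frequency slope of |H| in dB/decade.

-40 dB/decade

Each pole contributes −20 dB/decade at high frequency; each zero contributes +20 dB/decade.
Net: 0 zero(s) − 2 pole(s) → -40 dB/decade.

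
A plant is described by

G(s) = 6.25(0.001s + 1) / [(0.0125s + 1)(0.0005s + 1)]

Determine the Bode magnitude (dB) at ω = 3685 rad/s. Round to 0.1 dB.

-12.1 dB

At ω = 3685 rad/s:
zero (1 + j3685·0.001) = 1 + j3.685 → |·| ≈ 3.8183, ∠ ≈ 74.82°
pole (1 + j3685·0.0125) = 1 + j46.0625 → |·| ≈ 46.073, ∠ ≈ 88.76°
pole (1 + j3685·0.0005) = 1 + j1.8425 → |·| ≈ 2.0964, ∠ ≈ 61.51°
|G| = 6.25 · 3.8183 / (46.073 · 2.0964) ≈ 0.24708
Gain = 20 log₁₀(0.24708) ≈ -12.14 dB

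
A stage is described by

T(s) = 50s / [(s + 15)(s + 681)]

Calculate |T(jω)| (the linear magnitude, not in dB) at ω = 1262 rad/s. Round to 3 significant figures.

0.0349

At s = jω = j1262:
zero at origin: s = j1262 → |·| = 1262, ∠ = 90.00°
pole (s+15): 15 + j1262 → |·| = √(15²+1262²) = √1592869 ≈ 1262.1, ∠ = arctan(1262/15) ≈ 89.32°
pole (s+681): 681 + j1262 → |·| = √(681²+1262²) = √2056405 ≈ 1434, ∠ = arctan(1262/681) ≈ 61.65°
|T| = 50 · 1262 / 1.8099e+06 ≈ 0.034864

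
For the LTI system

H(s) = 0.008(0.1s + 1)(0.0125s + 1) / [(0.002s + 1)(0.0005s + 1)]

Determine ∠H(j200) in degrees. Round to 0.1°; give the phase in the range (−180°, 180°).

At ω = 200 rad/s:
zero (1 + j200·0.1) = 1 + j20 → |·| ≈ 20.025, ∠ ≈ 87.14°
zero (1 + j200·0.0125) = 1 + j2.5 → |·| ≈ 2.6926, ∠ ≈ 68.20°
pole (1 + j200·0.002) = 1 + j0.4 → |·| ≈ 1.077, ∠ ≈ 21.80°
pole (1 + j200·0.0005) = 1 + j0.1 → |·| ≈ 1.005, ∠ ≈ 5.71°
∠H = (87.14° + 68.20°) − (21.80° + 5.71°) = 127.83°

127.8°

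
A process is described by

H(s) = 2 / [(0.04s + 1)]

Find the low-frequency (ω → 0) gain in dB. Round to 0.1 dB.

H(0) = 2 · 1 / 1 = 2
20 log₁₀(2) ≈ 6.02 dB

6.0 dB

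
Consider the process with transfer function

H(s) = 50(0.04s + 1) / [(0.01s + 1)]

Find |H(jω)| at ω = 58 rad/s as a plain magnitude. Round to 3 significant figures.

109

At ω = 58 rad/s:
zero (1 + j58·0.04) = 1 + j2.32 → |·| ≈ 2.5263, ∠ ≈ 66.68°
pole (1 + j58·0.01) = 1 + j0.58 → |·| ≈ 1.156, ∠ ≈ 30.11°
|H| = 50 · 2.5263 / (1.156) ≈ 109.27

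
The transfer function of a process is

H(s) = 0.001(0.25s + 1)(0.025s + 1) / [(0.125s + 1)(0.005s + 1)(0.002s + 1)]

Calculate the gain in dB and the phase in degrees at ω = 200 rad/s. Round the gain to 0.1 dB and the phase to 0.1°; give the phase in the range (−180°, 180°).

-43.5 dB, 13.0°

At ω = 200 rad/s:
zero (1 + j200·0.25) = 1 + j50 → |·| ≈ 50.01, ∠ ≈ 88.85°
zero (1 + j200·0.025) = 1 + j5 → |·| ≈ 5.099, ∠ ≈ 78.69°
pole (1 + j200·0.125) = 1 + j25 → |·| ≈ 25.02, ∠ ≈ 87.71°
pole (1 + j200·0.005) = 1 + j1 → |·| ≈ 1.4142, ∠ ≈ 45.00°
pole (1 + j200·0.002) = 1 + j0.4 → |·| ≈ 1.077, ∠ ≈ 21.80°
|H| = 0.001 · 50.01 · 5.099 / (25.02 · 1.4142 · 1.077) ≈ 0.0066916
Gain = 20 log₁₀(0.0066916) ≈ -43.49 dB
∠H = (88.85° + 78.69°) − (87.71° + 45.00° + 21.80°) = 13.03°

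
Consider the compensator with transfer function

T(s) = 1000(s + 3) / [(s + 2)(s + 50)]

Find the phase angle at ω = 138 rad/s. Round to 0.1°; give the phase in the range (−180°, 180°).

-70.5°

At s = jω = j138:
zero (s+3): 3 + j138 → |·| = √(3²+138²) = √19053 ≈ 138.03, ∠ = arctan(138/3) ≈ 88.75°
pole (s+2): 2 + j138 → |·| = √(2²+138²) = √19048 ≈ 138.01, ∠ = arctan(138/2) ≈ 89.17°
pole (s+50): 50 + j138 → |·| = √(50²+138²) = √21544 ≈ 146.78, ∠ = arctan(138/50) ≈ 70.08°
∠T = 88.75° − 159.25° = -70.50°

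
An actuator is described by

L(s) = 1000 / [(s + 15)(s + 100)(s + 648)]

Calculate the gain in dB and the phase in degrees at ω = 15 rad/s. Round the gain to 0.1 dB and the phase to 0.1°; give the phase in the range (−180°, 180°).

-62.9 dB, -54.9°

At s = jω = j15:
pole (s+15): 15 + j15 → |·| = √(15²+15²) = √450 ≈ 21.213, ∠ = arctan(15/15) ≈ 45.00°
pole (s+100): 100 + j15 → |·| = √(100²+15²) = √10225 ≈ 101.12, ∠ = arctan(15/100) ≈ 8.53°
pole (s+648): 648 + j15 → |·| = √(648²+15²) = √420129 ≈ 648.17, ∠ = arctan(15/648) ≈ 1.33°
|L| = 1000 / 1.3904e+06 ≈ 0.00071922
Gain = 20 log₁₀(0.00071922) ≈ -62.86 dB
∠L = 0.00° − 54.86° = -54.86°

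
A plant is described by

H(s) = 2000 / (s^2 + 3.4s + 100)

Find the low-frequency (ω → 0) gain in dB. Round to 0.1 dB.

26.0 dB

H(0) = 2000 / 100 = 20
20 log₁₀(20) ≈ 26.02 dB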